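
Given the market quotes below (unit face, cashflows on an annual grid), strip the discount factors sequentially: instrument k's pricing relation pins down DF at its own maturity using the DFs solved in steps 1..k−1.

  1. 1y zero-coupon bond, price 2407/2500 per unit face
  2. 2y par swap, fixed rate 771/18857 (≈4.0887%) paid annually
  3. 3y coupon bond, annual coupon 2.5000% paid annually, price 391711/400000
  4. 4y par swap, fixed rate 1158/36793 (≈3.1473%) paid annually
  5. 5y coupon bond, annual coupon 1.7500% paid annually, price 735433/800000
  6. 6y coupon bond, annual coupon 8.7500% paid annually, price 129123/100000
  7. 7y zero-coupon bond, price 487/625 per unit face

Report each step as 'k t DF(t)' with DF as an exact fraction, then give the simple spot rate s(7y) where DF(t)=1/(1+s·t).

1 1 2407/2500
2 2 9229/10000
3 3 4547/5000
4 4 4421/5000
5 5 4201/5000
6 6 8237/10000
7 7 487/625
s(7y) = (1/(487/625) − 1)/(7) = 138/3409 ≈ 4.0481%

step 1 [1y] zero: DF = P = 2407/2500 ≈ 0.962800
step 2 [2y] swap r/1=771/18857: DF=(1 − 771/18857·(0.962800))/(1+771/18857) = 9229/10000 ≈ 0.922900
step 3 [3y] bond c/1=1/40: DF=(391711/400000 − 1/40·(0.962800+0.922900))/(1+1/40) = 4547/5000 ≈ 0.909400
step 4 [4y] swap r/1=1158/36793: DF=(1 − 1158/36793·(0.962800+0.922900+0.909400))/(1+1158/36793) = 4421/5000 ≈ 0.884200
step 5 [5y] bond c/1=7/400: DF=(735433/800000 − 7/400·(0.962800+0.922900+0.909400+0.884200))/(1+7/400) = 4201/5000 ≈ 0.840200
step 6 [6y] bond c/1=7/80: DF=(129123/100000 − 7/80·(0.962800+0.922900+0.909400+0.884200+0.840200))/(1+7/80) = 8237/10000 ≈ 0.823700
step 7 [7y] zero: DF = P = 487/625 ≈ 0.779200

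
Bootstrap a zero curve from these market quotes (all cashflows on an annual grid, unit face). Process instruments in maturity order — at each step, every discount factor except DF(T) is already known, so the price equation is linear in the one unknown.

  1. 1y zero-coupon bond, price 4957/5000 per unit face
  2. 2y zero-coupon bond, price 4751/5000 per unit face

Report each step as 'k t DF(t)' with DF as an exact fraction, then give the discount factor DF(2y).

1 1 4957/5000
2 2 4751/5000
DF(2y) = 4751/5000 ≈ 0.950200

step 1 [1y] zero: DF = P = 4957/5000 ≈ 0.991400
step 2 [2y] zero: DF = P = 4751/5000 ≈ 0.950200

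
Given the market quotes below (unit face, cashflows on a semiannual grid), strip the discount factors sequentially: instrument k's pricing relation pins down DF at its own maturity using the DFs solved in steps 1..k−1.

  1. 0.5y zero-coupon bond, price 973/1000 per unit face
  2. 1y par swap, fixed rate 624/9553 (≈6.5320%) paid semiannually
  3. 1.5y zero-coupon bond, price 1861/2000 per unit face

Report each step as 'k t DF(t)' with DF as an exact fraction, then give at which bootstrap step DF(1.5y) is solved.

1 1/2 973/1000
2 1 586/625
3 3/2 1861/2000
DF(1.5y) is solved at step 3

step 1 [0.5y] zero: DF = P = 973/1000 ≈ 0.973000
step 2 [1y] swap r/2=312/9553: DF=(1 − 312/9553·(0.973000))/(1+312/9553) = 586/625 ≈ 0.937600
step 3 [1.5y] zero: DF = P = 1861/2000 ≈ 0.930500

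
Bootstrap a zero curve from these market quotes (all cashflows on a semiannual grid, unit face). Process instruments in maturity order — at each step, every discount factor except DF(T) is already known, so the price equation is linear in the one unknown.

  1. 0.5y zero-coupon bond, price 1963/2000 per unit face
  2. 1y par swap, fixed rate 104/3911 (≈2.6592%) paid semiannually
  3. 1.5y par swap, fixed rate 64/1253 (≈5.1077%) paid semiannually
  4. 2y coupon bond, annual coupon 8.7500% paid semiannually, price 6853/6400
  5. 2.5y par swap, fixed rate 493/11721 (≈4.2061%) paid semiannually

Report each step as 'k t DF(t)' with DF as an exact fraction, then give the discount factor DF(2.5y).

1 1/2 1963/2000
2 1 487/500
3 3/2 579/625
4 2 9051/10000
5 5/2 4507/5000
DF(2.5y) = 4507/5000 ≈ 0.901400

step 1 [0.5y] zero: DF = P = 1963/2000 ≈ 0.981500
step 2 [1y] swap r/2=52/3911: DF=(1 − 52/3911·(0.981500))/(1+52/3911) = 487/500 ≈ 0.974000
step 3 [1.5y] swap r/2=32/1253: DF=(1 − 32/1253·(0.981500+0.974000))/(1+32/1253) = 579/625 ≈ 0.926400
step 4 [2y] bond c/2=7/160: DF=(6853/6400 − 7/160·(0.981500+0.974000+0.926400))/(1+7/160) = 9051/10000 ≈ 0.905100
step 5 [2.5y] swap r/2=493/23442: DF=(1 − 493/23442·(0.981500+0.974000+0.926400+0.905100))/(1+493/23442) = 4507/5000 ≈ 0.901400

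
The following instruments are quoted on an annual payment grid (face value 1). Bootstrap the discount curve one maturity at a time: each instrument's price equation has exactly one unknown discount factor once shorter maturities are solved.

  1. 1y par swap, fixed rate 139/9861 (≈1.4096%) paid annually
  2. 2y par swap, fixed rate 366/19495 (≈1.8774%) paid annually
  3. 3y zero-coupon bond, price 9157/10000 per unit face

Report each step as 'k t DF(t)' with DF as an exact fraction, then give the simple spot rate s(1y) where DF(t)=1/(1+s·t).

step 1 [1y] swap r/1=139/9861: DF=(1 − 139/9861·(0))/(1+139/9861) = 9861/10000 ≈ 0.986100
step 2 [2y] swap r/1=366/19495: DF=(1 − 366/19495·(0.986100))/(1+366/19495) = 4817/5000 ≈ 0.963400
step 3 [3y] zero: DF = P = 9157/10000 ≈ 0.915700

1 1 9861/10000
2 2 4817/5000
3 3 9157/10000
s(1y) = (1/(9861/10000) − 1)/(1) = 139/9861 ≈ 1.4096%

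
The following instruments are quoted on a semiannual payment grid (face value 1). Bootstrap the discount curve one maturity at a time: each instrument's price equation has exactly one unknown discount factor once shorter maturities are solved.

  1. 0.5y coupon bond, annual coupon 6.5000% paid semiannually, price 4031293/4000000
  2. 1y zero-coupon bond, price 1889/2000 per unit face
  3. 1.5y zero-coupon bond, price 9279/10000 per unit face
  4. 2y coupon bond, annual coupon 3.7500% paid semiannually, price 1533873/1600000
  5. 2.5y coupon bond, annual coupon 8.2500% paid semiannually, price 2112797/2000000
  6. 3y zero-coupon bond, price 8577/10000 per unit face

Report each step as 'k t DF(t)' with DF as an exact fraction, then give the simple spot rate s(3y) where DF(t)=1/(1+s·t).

step 1 [0.5y] bond c/2=13/400: DF=(4031293/4000000 − 13/400·(0))/(1+13/400) = 9761/10000 ≈ 0.976100
step 2 [1y] zero: DF = P = 1889/2000 ≈ 0.944500
step 3 [1.5y] zero: DF = P = 9279/10000 ≈ 0.927900
step 4 [2y] bond c/2=3/160: DF=(1533873/1600000 − 3/160·(0.976100+0.944500+0.927900))/(1+3/160) = 4443/5000 ≈ 0.888600
step 5 [2.5y] bond c/2=33/800: DF=(2112797/2000000 − 33/800·(0.976100+0.944500+0.927900+0.888600))/(1+33/800) = 1733/2000 ≈ 0.866500
step 6 [3y] zero: DF = P = 8577/10000 ≈ 0.857700

1 1/2 9761/10000
2 1 1889/2000
3 3/2 9279/10000
4 2 4443/5000
5 5/2 1733/2000
6 3 8577/10000
s(3y) = (1/(8577/10000) − 1)/(3) = 1423/25731 ≈ 5.5303%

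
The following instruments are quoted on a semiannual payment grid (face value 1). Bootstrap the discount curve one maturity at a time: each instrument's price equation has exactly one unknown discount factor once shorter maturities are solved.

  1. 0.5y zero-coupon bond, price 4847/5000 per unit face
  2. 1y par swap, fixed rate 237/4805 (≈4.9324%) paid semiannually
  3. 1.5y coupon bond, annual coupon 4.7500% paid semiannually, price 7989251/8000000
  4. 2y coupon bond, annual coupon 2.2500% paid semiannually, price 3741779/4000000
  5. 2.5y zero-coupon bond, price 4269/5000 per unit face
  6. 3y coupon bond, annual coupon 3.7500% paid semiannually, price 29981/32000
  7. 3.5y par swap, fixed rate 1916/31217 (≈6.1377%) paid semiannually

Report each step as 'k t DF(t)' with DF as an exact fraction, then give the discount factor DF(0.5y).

1 1/2 4847/5000
2 1 4763/5000
3 3/2 9309/10000
4 2 8933/10000
5 5/2 4269/5000
6 3 167/200
7 7/2 2021/2500
DF(0.5y) = 4847/5000 ≈ 0.969400

step 1 [0.5y] zero: DF = P = 4847/5000 ≈ 0.969400
step 2 [1y] swap r/2=237/9610: DF=(1 − 237/9610·(0.969400))/(1+237/9610) = 4763/5000 ≈ 0.952600
step 3 [1.5y] bond c/2=19/800: DF=(7989251/8000000 − 19/800·(0.969400+0.952600))/(1+19/800) = 9309/10000 ≈ 0.930900
step 4 [2y] bond c/2=9/800: DF=(3741779/4000000 − 9/800·(0.969400+0.952600+0.930900))/(1+9/800) = 8933/10000 ≈ 0.893300
step 5 [2.5y] zero: DF = P = 4269/5000 ≈ 0.853800
step 6 [3y] bond c/2=3/160: DF=(29981/32000 − 3/160·(0.969400+0.952600+0.930900+0.893300+0.853800))/(1+3/160) = 167/200 ≈ 0.835000
step 7 [3.5y] swap r/2=958/31217: DF=(1 − 958/31217·(0.969400+0.952600+0.930900+0.893300+0.853800+0.835000))/(1+958/31217) = 2021/2500 ≈ 0.808400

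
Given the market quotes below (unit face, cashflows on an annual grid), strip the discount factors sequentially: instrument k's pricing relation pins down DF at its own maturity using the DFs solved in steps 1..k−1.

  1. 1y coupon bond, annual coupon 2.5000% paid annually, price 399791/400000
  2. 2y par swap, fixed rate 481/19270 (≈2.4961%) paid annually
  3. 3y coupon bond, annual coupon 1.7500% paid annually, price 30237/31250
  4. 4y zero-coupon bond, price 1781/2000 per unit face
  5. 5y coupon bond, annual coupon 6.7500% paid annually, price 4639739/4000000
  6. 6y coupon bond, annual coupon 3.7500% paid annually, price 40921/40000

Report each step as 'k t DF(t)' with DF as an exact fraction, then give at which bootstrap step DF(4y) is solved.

1 1 9751/10000
2 2 9519/10000
3 3 4589/5000
4 4 1781/2000
5 5 1063/1250
6 6 8203/10000
DF(4y) is solved at step 4

step 1 [1y] bond c/1=1/40: DF=(399791/400000 − 1/40·(0))/(1+1/40) = 9751/10000 ≈ 0.975100
step 2 [2y] swap r/1=481/19270: DF=(1 − 481/19270·(0.975100))/(1+481/19270) = 9519/10000 ≈ 0.951900
step 3 [3y] bond c/1=7/400: DF=(30237/31250 − 7/400·(0.975100+0.951900))/(1+7/400) = 4589/5000 ≈ 0.917800
step 4 [4y] zero: DF = P = 1781/2000 ≈ 0.890500
step 5 [5y] bond c/1=27/400: DF=(4639739/4000000 − 27/400·(0.975100+0.951900+0.917800+0.890500))/(1+27/400) = 1063/1250 ≈ 0.850400
step 6 [6y] bond c/1=3/80: DF=(40921/40000 − 3/80·(0.975100+0.951900+0.917800+0.890500+0.850400))/(1+3/80) = 8203/10000 ≈ 0.820300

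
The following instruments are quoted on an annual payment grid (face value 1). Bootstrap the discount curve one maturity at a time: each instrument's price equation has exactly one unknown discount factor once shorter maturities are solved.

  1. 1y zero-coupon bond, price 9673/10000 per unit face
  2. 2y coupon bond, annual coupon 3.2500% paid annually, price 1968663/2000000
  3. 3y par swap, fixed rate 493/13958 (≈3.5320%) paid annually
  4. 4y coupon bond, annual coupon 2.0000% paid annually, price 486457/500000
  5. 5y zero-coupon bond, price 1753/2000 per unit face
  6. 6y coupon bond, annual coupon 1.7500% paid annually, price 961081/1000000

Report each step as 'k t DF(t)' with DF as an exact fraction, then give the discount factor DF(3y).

step 1 [1y] zero: DF = P = 9673/10000 ≈ 0.967300
step 2 [2y] bond c/1=13/400: DF=(1968663/2000000 − 13/400·(0.967300))/(1+13/400) = 9229/10000 ≈ 0.922900
step 3 [3y] swap r/1=493/13958: DF=(1 − 493/13958·(0.967300+0.922900))/(1+493/13958) = 4507/5000 ≈ 0.901400
step 4 [4y] bond c/1=1/50: DF=(486457/500000 − 1/50·(0.967300+0.922900+0.901400))/(1+1/50) = 8991/10000 ≈ 0.899100
step 5 [5y] zero: DF = P = 1753/2000 ≈ 0.876500
step 6 [6y] bond c/1=7/400: DF=(961081/1000000 − 7/400·(0.967300+0.922900+0.901400+0.899100+0.876500))/(1+7/400) = 433/500 ≈ 0.866000

1 1 9673/10000
2 2 9229/10000
3 3 4507/5000
4 4 8991/10000
5 5 1753/2000
6 6 433/500
DF(3y) = 4507/5000 ≈ 0.901400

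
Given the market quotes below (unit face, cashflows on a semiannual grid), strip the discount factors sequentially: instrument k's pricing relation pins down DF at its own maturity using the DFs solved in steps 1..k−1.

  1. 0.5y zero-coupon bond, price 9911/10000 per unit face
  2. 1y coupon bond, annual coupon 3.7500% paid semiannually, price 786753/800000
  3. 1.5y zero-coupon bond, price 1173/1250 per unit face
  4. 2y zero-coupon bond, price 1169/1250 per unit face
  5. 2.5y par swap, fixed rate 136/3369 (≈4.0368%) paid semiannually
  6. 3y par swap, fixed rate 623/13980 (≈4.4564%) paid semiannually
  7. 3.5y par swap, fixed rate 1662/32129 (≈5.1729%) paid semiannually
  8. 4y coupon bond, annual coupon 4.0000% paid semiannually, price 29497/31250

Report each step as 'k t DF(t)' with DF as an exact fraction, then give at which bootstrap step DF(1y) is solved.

1 1/2 9911/10000
2 1 9471/10000
3 3/2 1173/1250
4 2 1169/1250
5 5/2 1131/1250
6 3 4377/5000
7 7/2 4169/5000
8 4 3997/5000
DF(1y) is solved at step 2

step 1 [0.5y] zero: DF = P = 9911/10000 ≈ 0.991100
step 2 [1y] bond c/2=3/160: DF=(786753/800000 − 3/160·(0.991100))/(1+3/160) = 9471/10000 ≈ 0.947100
step 3 [1.5y] zero: DF = P = 1173/1250 ≈ 0.938400
step 4 [2y] zero: DF = P = 1169/1250 ≈ 0.935200
step 5 [2.5y] swap r/2=68/3369: DF=(1 − 68/3369·(0.991100+0.947100+0.938400+0.935200))/(1+68/3369) = 1131/1250 ≈ 0.904800
step 6 [3y] swap r/2=623/27960: DF=(1 − 623/27960·(0.991100+0.947100+0.938400+0.935200+0.904800))/(1+623/27960) = 4377/5000 ≈ 0.875400
step 7 [3.5y] swap r/2=831/32129: DF=(1 − 831/32129·(0.991100+0.947100+0.938400+0.935200+0.904800+0.875400))/(1+831/32129) = 4169/5000 ≈ 0.833800
step 8 [4y] bond c/2=1/50: DF=(29497/31250 − 1/50·(0.991100+0.947100+0.938400+0.935200+0.904800+0.875400+0.833800))/(1+1/50) = 3997/5000 ≈ 0.799400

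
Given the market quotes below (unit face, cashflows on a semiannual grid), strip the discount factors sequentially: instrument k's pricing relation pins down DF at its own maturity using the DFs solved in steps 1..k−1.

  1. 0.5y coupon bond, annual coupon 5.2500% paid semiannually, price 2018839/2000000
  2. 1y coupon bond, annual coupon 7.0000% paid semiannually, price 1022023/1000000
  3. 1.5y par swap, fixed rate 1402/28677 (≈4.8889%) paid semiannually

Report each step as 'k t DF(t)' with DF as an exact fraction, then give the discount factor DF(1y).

1 1/2 2459/2500
2 1 4771/5000
3 3/2 9299/10000
DF(1y) = 4771/5000 ≈ 0.954200

step 1 [0.5y] bond c/2=21/800: DF=(2018839/2000000 − 21/800·(0))/(1+21/800) = 2459/2500 ≈ 0.983600
step 2 [1y] bond c/2=7/200: DF=(1022023/1000000 − 7/200·(0.983600))/(1+7/200) = 4771/5000 ≈ 0.954200
step 3 [1.5y] swap r/2=701/28677: DF=(1 − 701/28677·(0.983600+0.954200))/(1+701/28677) = 9299/10000 ≈ 0.929900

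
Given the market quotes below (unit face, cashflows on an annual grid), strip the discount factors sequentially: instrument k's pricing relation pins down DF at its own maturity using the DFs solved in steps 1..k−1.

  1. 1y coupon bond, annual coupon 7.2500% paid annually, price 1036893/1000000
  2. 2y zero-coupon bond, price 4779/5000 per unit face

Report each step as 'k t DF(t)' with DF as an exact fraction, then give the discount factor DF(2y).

step 1 [1y] bond c/1=29/400: DF=(1036893/1000000 − 29/400·(0))/(1+29/400) = 2417/2500 ≈ 0.966800
step 2 [2y] zero: DF = P = 4779/5000 ≈ 0.955800

1 1 2417/2500
2 2 4779/5000
DF(2y) = 4779/5000 ≈ 0.955800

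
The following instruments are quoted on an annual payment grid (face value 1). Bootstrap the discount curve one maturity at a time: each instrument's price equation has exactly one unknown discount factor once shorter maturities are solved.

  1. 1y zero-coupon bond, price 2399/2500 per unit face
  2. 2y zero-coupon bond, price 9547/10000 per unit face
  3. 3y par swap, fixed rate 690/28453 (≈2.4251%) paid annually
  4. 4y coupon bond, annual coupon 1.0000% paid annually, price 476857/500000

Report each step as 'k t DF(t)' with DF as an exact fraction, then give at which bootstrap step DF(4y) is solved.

step 1 [1y] zero: DF = P = 2399/2500 ≈ 0.959600
step 2 [2y] zero: DF = P = 9547/10000 ≈ 0.954700
step 3 [3y] swap r/1=690/28453: DF=(1 − 690/28453·(0.959600+0.954700))/(1+690/28453) = 931/1000 ≈ 0.931000
step 4 [4y] bond c/1=1/100: DF=(476857/500000 − 1/100·(0.959600+0.954700+0.931000))/(1+1/100) = 9161/10000 ≈ 0.916100

1 1 2399/2500
2 2 9547/10000
3 3 931/1000
4 4 9161/10000
DF(4y) is solved at step 4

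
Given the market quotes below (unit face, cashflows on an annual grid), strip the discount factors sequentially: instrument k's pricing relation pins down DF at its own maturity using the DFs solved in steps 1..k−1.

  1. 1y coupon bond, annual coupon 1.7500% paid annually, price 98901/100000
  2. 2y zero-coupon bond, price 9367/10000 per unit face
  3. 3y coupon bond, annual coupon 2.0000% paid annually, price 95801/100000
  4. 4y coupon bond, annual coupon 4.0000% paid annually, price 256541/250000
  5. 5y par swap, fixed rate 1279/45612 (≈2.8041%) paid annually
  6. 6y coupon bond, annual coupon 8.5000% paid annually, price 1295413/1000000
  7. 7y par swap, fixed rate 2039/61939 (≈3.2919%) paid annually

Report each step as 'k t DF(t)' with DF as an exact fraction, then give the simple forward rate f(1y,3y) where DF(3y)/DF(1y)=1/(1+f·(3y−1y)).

1 1 243/250
2 2 9367/10000
3 3 4509/5000
4 4 4393/5000
5 5 8721/10000
6 6 4183/5000
7 7 7961/10000
f(1y,3y) = ((243/250)/(4509/5000) − 1)/(2) = 13/334 ≈ 3.8922%

step 1 [1y] bond c/1=7/400: DF=(98901/100000 − 7/400·(0))/(1+7/400) = 243/250 ≈ 0.972000
step 2 [2y] zero: DF = P = 9367/10000 ≈ 0.936700
step 3 [3y] bond c/1=1/50: DF=(95801/100000 − 1/50·(0.972000+0.936700))/(1+1/50) = 4509/5000 ≈ 0.901800
step 4 [4y] bond c/1=1/25: DF=(256541/250000 − 1/25·(0.972000+0.936700+0.901800))/(1+1/25) = 4393/5000 ≈ 0.878600
step 5 [5y] swap r/1=1279/45612: DF=(1 − 1279/45612·(0.972000+0.936700+0.901800+0.878600))/(1+1279/45612) = 8721/10000 ≈ 0.872100
step 6 [6y] bond c/1=17/200: DF=(1295413/1000000 − 17/200·(0.972000+0.936700+0.901800+0.878600+0.872100))/(1+17/200) = 4183/5000 ≈ 0.836600
step 7 [7y] swap r/1=2039/61939: DF=(1 − 2039/61939·(0.972000+0.936700+0.901800+0.878600+0.872100+0.836600))/(1+2039/61939) = 7961/10000 ≈ 0.796100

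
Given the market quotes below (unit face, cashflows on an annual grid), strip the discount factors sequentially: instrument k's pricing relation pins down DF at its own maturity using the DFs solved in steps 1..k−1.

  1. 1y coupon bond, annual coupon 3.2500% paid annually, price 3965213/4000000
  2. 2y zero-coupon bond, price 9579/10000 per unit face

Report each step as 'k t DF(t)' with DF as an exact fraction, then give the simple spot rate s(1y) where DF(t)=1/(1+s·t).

1 1 9601/10000
2 2 9579/10000
s(1y) = (1/(9601/10000) − 1)/(1) = 399/9601 ≈ 4.1558%

step 1 [1y] bond c/1=13/400: DF=(3965213/4000000 − 13/400·(0))/(1+13/400) = 9601/10000 ≈ 0.960100
step 2 [2y] zero: DF = P = 9579/10000 ≈ 0.957900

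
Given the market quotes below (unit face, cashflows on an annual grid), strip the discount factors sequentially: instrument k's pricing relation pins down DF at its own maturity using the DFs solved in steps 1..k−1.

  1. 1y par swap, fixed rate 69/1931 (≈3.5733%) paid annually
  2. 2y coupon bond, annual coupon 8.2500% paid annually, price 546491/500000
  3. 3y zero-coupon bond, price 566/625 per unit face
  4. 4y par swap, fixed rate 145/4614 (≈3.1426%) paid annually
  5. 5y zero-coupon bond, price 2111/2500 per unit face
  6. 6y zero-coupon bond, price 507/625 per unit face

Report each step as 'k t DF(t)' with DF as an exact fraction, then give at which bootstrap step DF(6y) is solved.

step 1 [1y] swap r/1=69/1931: DF=(1 − 69/1931·(0))/(1+69/1931) = 1931/2000 ≈ 0.965500
step 2 [2y] bond c/1=33/400: DF=(546491/500000 − 33/400·(0.965500))/(1+33/400) = 9361/10000 ≈ 0.936100
step 3 [3y] zero: DF = P = 566/625 ≈ 0.905600
step 4 [4y] swap r/1=145/4614: DF=(1 − 145/4614·(0.965500+0.936100+0.905600))/(1+145/4614) = 221/250 ≈ 0.884000
step 5 [5y] zero: DF = P = 2111/2500 ≈ 0.844400
step 6 [6y] zero: DF = P = 507/625 ≈ 0.811200

1 1 1931/2000
2 2 9361/10000
3 3 566/625
4 4 221/250
5 5 2111/2500
6 6 507/625
DF(6y) is solved at step 6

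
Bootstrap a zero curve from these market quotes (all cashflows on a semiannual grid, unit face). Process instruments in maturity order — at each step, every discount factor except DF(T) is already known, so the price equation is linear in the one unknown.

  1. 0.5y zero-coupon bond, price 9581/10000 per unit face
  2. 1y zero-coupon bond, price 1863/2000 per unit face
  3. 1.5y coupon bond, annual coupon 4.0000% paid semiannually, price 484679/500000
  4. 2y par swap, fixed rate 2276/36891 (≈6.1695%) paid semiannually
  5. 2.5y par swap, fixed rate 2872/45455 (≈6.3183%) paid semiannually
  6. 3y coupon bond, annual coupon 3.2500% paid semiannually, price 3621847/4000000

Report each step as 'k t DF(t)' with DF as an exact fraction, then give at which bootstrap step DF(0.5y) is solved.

1 1/2 9581/10000
2 1 1863/2000
3 3/2 9133/10000
4 2 4431/5000
5 5/2 2141/2500
6 3 8183/10000
DF(0.5y) is solved at step 1

step 1 [0.5y] zero: DF = P = 9581/10000 ≈ 0.958100
step 2 [1y] zero: DF = P = 1863/2000 ≈ 0.931500
step 3 [1.5y] bond c/2=1/50: DF=(484679/500000 − 1/50·(0.958100+0.931500))/(1+1/50) = 9133/10000 ≈ 0.913300
step 4 [2y] swap r/2=1138/36891: DF=(1 − 1138/36891·(0.958100+0.931500+0.913300))/(1+1138/36891) = 4431/5000 ≈ 0.886200
step 5 [2.5y] swap r/2=1436/45455: DF=(1 − 1436/45455·(0.958100+0.931500+0.913300+0.886200))/(1+1436/45455) = 2141/2500 ≈ 0.856400
step 6 [3y] bond c/2=13/800: DF=(3621847/4000000 − 13/800·(0.958100+0.931500+0.913300+0.886200+0.856400))/(1+13/800) = 8183/10000 ≈ 0.818300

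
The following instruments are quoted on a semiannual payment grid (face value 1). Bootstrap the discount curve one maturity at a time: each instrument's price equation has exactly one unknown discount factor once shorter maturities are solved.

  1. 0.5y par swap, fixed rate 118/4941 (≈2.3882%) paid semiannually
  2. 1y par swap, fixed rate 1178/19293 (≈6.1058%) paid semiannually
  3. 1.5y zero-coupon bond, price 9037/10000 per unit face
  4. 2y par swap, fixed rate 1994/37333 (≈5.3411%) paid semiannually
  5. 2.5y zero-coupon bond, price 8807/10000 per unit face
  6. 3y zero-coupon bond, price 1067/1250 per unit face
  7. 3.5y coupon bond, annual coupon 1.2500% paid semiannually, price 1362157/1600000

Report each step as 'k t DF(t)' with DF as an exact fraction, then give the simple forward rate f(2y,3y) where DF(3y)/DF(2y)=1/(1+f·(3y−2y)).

step 1 [0.5y] swap r/2=59/4941: DF=(1 − 59/4941·(0))/(1+59/4941) = 4941/5000 ≈ 0.988200
step 2 [1y] swap r/2=589/19293: DF=(1 − 589/19293·(0.988200))/(1+589/19293) = 9411/10000 ≈ 0.941100
step 3 [1.5y] zero: DF = P = 9037/10000 ≈ 0.903700
step 4 [2y] swap r/2=997/37333: DF=(1 − 997/37333·(0.988200+0.941100+0.903700))/(1+997/37333) = 9003/10000 ≈ 0.900300
step 5 [2.5y] zero: DF = P = 8807/10000 ≈ 0.880700
step 6 [3y] zero: DF = P = 1067/1250 ≈ 0.853600
step 7 [3.5y] bond c/2=1/160: DF=(1362157/1600000 − 1/160·(0.988200+0.941100+0.903700+0.900300+0.880700+0.853600))/(1+1/160) = 8121/10000 ≈ 0.812100

1 1/2 4941/5000
2 1 9411/10000
3 3/2 9037/10000
4 2 9003/10000
5 5/2 8807/10000
6 3 1067/1250
7 7/2 8121/10000
f(2y,3y) = ((9003/10000)/(1067/1250) − 1)/(1) = 467/8536 ≈ 5.4709%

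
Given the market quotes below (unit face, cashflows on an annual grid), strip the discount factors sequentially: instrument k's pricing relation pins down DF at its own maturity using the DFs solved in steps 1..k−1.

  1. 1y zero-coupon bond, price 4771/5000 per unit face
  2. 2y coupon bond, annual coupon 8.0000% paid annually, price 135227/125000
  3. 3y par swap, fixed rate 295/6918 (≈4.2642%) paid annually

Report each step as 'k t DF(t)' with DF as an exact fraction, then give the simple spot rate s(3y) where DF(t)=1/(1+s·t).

1 1 4771/5000
2 2 931/1000
3 3 441/500
s(3y) = (1/(441/500) − 1)/(3) = 59/1323 ≈ 4.4596%

step 1 [1y] zero: DF = P = 4771/5000 ≈ 0.954200
step 2 [2y] bond c/1=2/25: DF=(135227/125000 − 2/25·(0.954200))/(1+2/25) = 931/1000 ≈ 0.931000
step 3 [3y] swap r/1=295/6918: DF=(1 − 295/6918·(0.954200+0.931000))/(1+295/6918) = 441/500 ≈ 0.882000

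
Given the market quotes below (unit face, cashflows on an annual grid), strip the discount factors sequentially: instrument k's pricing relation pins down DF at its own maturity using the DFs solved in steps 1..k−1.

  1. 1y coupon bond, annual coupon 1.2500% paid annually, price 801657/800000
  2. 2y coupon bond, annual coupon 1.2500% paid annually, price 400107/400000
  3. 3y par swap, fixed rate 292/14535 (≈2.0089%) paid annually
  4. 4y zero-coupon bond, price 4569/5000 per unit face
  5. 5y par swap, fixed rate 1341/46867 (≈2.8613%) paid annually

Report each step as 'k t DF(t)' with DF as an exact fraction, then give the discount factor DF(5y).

1 1 9897/10000
2 2 9757/10000
3 3 1177/1250
4 4 4569/5000
5 5 8659/10000
DF(5y) = 8659/10000 ≈ 0.865900

step 1 [1y] bond c/1=1/80: DF=(801657/800000 − 1/80·(0))/(1+1/80) = 9897/10000 ≈ 0.989700
step 2 [2y] bond c/1=1/80: DF=(400107/400000 − 1/80·(0.989700))/(1+1/80) = 9757/10000 ≈ 0.975700
step 3 [3y] swap r/1=292/14535: DF=(1 − 292/14535·(0.989700+0.975700))/(1+292/14535) = 1177/1250 ≈ 0.941600
step 4 [4y] zero: DF = P = 4569/5000 ≈ 0.913800
step 5 [5y] swap r/1=1341/46867: DF=(1 − 1341/46867·(0.989700+0.975700+0.941600+0.913800))/(1+1341/46867) = 8659/10000 ≈ 0.865900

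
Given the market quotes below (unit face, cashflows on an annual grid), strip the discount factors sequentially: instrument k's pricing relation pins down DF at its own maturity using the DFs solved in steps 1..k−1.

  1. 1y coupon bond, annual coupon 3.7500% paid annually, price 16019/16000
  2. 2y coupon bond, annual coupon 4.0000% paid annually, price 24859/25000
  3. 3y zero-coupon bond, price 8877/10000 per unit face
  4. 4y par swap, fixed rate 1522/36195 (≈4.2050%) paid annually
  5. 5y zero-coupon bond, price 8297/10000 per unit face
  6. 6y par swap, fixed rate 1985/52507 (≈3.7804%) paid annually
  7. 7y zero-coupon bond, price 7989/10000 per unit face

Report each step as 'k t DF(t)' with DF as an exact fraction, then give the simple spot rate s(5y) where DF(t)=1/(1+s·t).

step 1 [1y] bond c/1=3/80: DF=(16019/16000 − 3/80·(0))/(1+3/80) = 193/200 ≈ 0.965000
step 2 [2y] bond c/1=1/25: DF=(24859/25000 − 1/25·(0.965000))/(1+1/25) = 919/1000 ≈ 0.919000
step 3 [3y] zero: DF = P = 8877/10000 ≈ 0.887700
step 4 [4y] swap r/1=1522/36195: DF=(1 − 1522/36195·(0.965000+0.919000+0.887700))/(1+1522/36195) = 4239/5000 ≈ 0.847800
step 5 [5y] zero: DF = P = 8297/10000 ≈ 0.829700
step 6 [6y] swap r/1=1985/52507: DF=(1 − 1985/52507·(0.965000+0.919000+0.887700+0.847800+0.829700))/(1+1985/52507) = 1603/2000 ≈ 0.801500
step 7 [7y] zero: DF = P = 7989/10000 ≈ 0.798900

1 1 193/200
2 2 919/1000
3 3 8877/10000
4 4 4239/5000
5 5 8297/10000
6 6 1603/2000
7 7 7989/10000
s(5y) = (1/(8297/10000) − 1)/(5) = 1703/41485 ≈ 4.1051%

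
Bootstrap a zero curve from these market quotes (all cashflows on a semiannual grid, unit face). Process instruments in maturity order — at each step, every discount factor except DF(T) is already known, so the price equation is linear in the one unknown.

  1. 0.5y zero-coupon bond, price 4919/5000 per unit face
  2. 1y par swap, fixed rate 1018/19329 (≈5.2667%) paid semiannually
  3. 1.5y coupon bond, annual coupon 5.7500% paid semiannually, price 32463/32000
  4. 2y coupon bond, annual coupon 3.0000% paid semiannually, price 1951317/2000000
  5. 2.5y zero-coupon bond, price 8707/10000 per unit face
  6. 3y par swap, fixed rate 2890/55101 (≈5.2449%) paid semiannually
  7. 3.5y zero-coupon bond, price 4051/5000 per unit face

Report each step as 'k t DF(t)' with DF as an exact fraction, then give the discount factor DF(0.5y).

step 1 [0.5y] zero: DF = P = 4919/5000 ≈ 0.983800
step 2 [1y] swap r/2=509/19329: DF=(1 − 509/19329·(0.983800))/(1+509/19329) = 9491/10000 ≈ 0.949100
step 3 [1.5y] bond c/2=23/800: DF=(32463/32000 − 23/800·(0.983800+0.949100))/(1+23/800) = 9321/10000 ≈ 0.932100
step 4 [2y] bond c/2=3/200: DF=(1951317/2000000 − 3/200·(0.983800+0.949100+0.932100))/(1+3/200) = 9189/10000 ≈ 0.918900
step 5 [2.5y] zero: DF = P = 8707/10000 ≈ 0.870700
step 6 [3y] swap r/2=1445/55101: DF=(1 − 1445/55101·(0.983800+0.949100+0.932100+0.918900+0.870700))/(1+1445/55101) = 1711/2000 ≈ 0.855500
step 7 [3.5y] zero: DF = P = 4051/5000 ≈ 0.810200

1 1/2 4919/5000
2 1 9491/10000
3 3/2 9321/10000
4 2 9189/10000
5 5/2 8707/10000
6 3 1711/2000
7 7/2 4051/5000
DF(0.5y) = 4919/5000 ≈ 0.983800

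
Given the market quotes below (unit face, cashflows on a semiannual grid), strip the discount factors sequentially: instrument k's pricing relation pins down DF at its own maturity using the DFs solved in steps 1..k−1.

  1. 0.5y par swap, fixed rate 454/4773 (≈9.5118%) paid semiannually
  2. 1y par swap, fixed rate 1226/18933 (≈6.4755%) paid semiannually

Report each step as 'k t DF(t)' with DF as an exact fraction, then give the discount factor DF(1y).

1 1/2 4773/5000
2 1 9387/10000
DF(1y) = 9387/10000 ≈ 0.938700

step 1 [0.5y] swap r/2=227/4773: DF=(1 − 227/4773·(0))/(1+227/4773) = 4773/5000 ≈ 0.954600
step 2 [1y] swap r/2=613/18933: DF=(1 − 613/18933·(0.954600))/(1+613/18933) = 9387/10000 ≈ 0.938700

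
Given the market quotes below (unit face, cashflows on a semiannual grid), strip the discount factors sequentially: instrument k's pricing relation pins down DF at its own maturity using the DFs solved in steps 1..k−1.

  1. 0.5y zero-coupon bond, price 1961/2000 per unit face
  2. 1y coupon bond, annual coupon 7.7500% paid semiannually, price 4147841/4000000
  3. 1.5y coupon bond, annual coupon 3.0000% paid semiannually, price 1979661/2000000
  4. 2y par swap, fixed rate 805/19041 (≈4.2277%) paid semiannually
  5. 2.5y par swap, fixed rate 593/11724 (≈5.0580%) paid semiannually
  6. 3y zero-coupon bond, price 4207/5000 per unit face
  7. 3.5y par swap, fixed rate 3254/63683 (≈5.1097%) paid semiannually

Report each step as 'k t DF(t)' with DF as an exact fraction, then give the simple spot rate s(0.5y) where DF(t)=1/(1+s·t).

step 1 [0.5y] zero: DF = P = 1961/2000 ≈ 0.980500
step 2 [1y] bond c/2=31/800: DF=(4147841/4000000 − 31/800·(0.980500))/(1+31/800) = 9617/10000 ≈ 0.961700
step 3 [1.5y] bond c/2=3/200: DF=(1979661/2000000 − 3/200·(0.980500+0.961700))/(1+3/200) = 1893/2000 ≈ 0.946500
step 4 [2y] swap r/2=805/38082: DF=(1 − 805/38082·(0.980500+0.961700+0.946500))/(1+805/38082) = 1839/2000 ≈ 0.919500
step 5 [2.5y] swap r/2=593/23448: DF=(1 − 593/23448·(0.980500+0.961700+0.946500+0.919500))/(1+593/23448) = 4407/5000 ≈ 0.881400
step 6 [3y] zero: DF = P = 4207/5000 ≈ 0.841400
step 7 [3.5y] swap r/2=1627/63683: DF=(1 − 1627/63683·(0.980500+0.961700+0.946500+0.919500+0.881400+0.841400))/(1+1627/63683) = 8373/10000 ≈ 0.837300

1 1/2 1961/2000
2 1 9617/10000
3 3/2 1893/2000
4 2 1839/2000
5 5/2 4407/5000
6 3 4207/5000
7 7/2 8373/10000
s(0.5y) = (1/(1961/2000) − 1)/(1/2) = 78/1961 ≈ 3.9776%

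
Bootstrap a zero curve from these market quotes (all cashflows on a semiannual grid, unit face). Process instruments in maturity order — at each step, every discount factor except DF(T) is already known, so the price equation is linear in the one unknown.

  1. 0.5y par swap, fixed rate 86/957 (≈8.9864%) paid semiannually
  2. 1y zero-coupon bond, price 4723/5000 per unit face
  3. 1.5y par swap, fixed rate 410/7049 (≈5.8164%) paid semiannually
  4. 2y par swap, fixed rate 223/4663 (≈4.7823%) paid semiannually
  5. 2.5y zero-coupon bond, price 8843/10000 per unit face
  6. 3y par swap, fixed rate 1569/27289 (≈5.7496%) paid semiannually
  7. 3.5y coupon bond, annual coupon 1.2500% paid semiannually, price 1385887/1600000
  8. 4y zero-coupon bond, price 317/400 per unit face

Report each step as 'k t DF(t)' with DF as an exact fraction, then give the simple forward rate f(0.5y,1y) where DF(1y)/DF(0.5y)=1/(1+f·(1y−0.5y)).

1 1/2 957/1000
2 1 4723/5000
3 3/2 459/500
4 2 2277/2500
5 5/2 8843/10000
6 3 8431/10000
7 7/2 8269/10000
8 4 317/400
f(0.5y,1y) = ((957/1000)/(4723/5000) − 1)/(1/2) = 124/4723 ≈ 2.6254%

step 1 [0.5y] swap r/2=43/957: DF=(1 − 43/957·(0))/(1+43/957) = 957/1000 ≈ 0.957000
step 2 [1y] zero: DF = P = 4723/5000 ≈ 0.944600
step 3 [1.5y] swap r/2=205/7049: DF=(1 − 205/7049·(0.957000+0.944600))/(1+205/7049) = 459/500 ≈ 0.918000
step 4 [2y] swap r/2=223/9326: DF=(1 − 223/9326·(0.957000+0.944600+0.918000))/(1+223/9326) = 2277/2500 ≈ 0.910800
step 5 [2.5y] zero: DF = P = 8843/10000 ≈ 0.884300
step 6 [3y] swap r/2=1569/54578: DF=(1 − 1569/54578·(0.957000+0.944600+0.918000+0.910800+0.884300))/(1+1569/54578) = 8431/10000 ≈ 0.843100
step 7 [3.5y] bond c/2=1/160: DF=(1385887/1600000 − 1/160·(0.957000+0.944600+0.918000+0.910800+0.884300+0.843100))/(1+1/160) = 8269/10000 ≈ 0.826900
step 8 [4y] zero: DF = P = 317/400 ≈ 0.792500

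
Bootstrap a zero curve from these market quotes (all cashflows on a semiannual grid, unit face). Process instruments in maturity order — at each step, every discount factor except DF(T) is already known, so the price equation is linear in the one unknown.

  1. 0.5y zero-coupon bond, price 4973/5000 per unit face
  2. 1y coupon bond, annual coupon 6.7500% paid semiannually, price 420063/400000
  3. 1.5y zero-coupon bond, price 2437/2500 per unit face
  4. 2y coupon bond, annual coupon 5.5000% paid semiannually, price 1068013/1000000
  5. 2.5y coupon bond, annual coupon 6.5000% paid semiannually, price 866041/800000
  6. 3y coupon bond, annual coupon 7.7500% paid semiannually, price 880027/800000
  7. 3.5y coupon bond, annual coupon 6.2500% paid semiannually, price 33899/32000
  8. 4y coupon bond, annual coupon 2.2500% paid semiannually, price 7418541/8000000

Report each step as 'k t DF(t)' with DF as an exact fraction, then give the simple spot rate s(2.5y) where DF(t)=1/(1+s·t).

step 1 [0.5y] zero: DF = P = 4973/5000 ≈ 0.994600
step 2 [1y] bond c/2=27/800: DF=(420063/400000 − 27/800·(0.994600))/(1+27/800) = 4917/5000 ≈ 0.983400
step 3 [1.5y] zero: DF = P = 2437/2500 ≈ 0.974800
step 4 [2y] bond c/2=11/400: DF=(1068013/1000000 − 11/400·(0.994600+0.983400+0.974800))/(1+11/400) = 2401/2500 ≈ 0.960400
step 5 [2.5y] bond c/2=13/400: DF=(866041/800000 − 13/400·(0.994600+0.983400+0.974800+0.960400))/(1+13/400) = 9253/10000 ≈ 0.925300
step 6 [3y] bond c/2=31/800: DF=(880027/800000 − 31/800·(0.994600+0.983400+0.974800+0.960400+0.925300))/(1+31/800) = 1757/2000 ≈ 0.878500
step 7 [3.5y] bond c/2=1/32: DF=(33899/32000 − 1/32·(0.994600+0.983400+0.974800+0.960400+0.925300+0.878500))/(1+1/32) = 427/500 ≈ 0.854000
step 8 [4y] bond c/2=9/800: DF=(7418541/8000000 − 9/800·(0.994600+0.983400+0.974800+0.960400+0.925300+0.878500+0.854000))/(1+9/800) = 8439/10000 ≈ 0.843900

1 1/2 4973/5000
2 1 4917/5000
3 3/2 2437/2500
4 2 2401/2500
5 5/2 9253/10000
6 3 1757/2000
7 7/2 427/500
8 4 8439/10000
s(2.5y) = (1/(9253/10000) − 1)/(5/2) = 1494/46265 ≈ 3.2292%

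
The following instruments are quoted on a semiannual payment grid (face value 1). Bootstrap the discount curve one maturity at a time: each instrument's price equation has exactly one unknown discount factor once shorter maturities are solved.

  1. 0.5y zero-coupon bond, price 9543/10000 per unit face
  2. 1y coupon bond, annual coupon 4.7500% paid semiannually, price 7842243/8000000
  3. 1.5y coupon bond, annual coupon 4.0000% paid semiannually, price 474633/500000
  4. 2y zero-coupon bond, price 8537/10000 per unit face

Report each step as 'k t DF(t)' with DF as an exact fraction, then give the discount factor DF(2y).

step 1 [0.5y] zero: DF = P = 9543/10000 ≈ 0.954300
step 2 [1y] bond c/2=19/800: DF=(7842243/8000000 − 19/800·(0.954300))/(1+19/800) = 4677/5000 ≈ 0.935400
step 3 [1.5y] bond c/2=1/50: DF=(474633/500000 − 1/50·(0.954300+0.935400))/(1+1/50) = 1117/1250 ≈ 0.893600
step 4 [2y] zero: DF = P = 8537/10000 ≈ 0.853700

1 1/2 9543/10000
2 1 4677/5000
3 3/2 1117/1250
4 2 8537/10000
DF(2y) = 8537/10000 ≈ 0.853700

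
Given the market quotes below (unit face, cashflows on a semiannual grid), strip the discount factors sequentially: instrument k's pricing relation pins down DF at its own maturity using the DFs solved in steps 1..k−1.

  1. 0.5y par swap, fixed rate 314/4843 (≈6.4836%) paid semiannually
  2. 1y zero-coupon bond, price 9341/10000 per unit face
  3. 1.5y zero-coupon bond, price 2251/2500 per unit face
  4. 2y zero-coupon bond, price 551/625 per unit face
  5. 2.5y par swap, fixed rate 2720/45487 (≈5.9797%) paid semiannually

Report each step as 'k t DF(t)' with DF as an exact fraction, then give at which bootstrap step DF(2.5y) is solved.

1 1/2 4843/5000
2 1 9341/10000
3 3/2 2251/2500
4 2 551/625
5 5/2 108/125
DF(2.5y) is solved at step 5

step 1 [0.5y] swap r/2=157/4843: DF=(1 − 157/4843·(0))/(1+157/4843) = 4843/5000 ≈ 0.968600
step 2 [1y] zero: DF = P = 9341/10000 ≈ 0.934100
step 3 [1.5y] zero: DF = P = 2251/2500 ≈ 0.900400
step 4 [2y] zero: DF = P = 551/625 ≈ 0.881600
step 5 [2.5y] swap r/2=1360/45487: DF=(1 − 1360/45487·(0.968600+0.934100+0.900400+0.881600))/(1+1360/45487) = 108/125 ≈ 0.864000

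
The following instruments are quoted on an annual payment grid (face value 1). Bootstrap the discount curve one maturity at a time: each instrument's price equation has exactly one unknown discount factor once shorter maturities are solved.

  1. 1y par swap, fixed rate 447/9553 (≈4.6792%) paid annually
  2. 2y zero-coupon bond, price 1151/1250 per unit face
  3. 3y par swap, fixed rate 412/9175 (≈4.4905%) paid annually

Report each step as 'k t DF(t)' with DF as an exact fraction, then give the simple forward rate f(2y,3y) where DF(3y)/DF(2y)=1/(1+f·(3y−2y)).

1 1 9553/10000
2 2 1151/1250
3 3 2191/2500
f(2y,3y) = ((1151/1250)/(2191/2500) − 1)/(1) = 111/2191 ≈ 5.0662%

step 1 [1y] swap r/1=447/9553: DF=(1 − 447/9553·(0))/(1+447/9553) = 9553/10000 ≈ 0.955300
step 2 [2y] zero: DF = P = 1151/1250 ≈ 0.920800
step 3 [3y] swap r/1=412/9175: DF=(1 − 412/9175·(0.955300+0.920800))/(1+412/9175) = 2191/2500 ≈ 0.876400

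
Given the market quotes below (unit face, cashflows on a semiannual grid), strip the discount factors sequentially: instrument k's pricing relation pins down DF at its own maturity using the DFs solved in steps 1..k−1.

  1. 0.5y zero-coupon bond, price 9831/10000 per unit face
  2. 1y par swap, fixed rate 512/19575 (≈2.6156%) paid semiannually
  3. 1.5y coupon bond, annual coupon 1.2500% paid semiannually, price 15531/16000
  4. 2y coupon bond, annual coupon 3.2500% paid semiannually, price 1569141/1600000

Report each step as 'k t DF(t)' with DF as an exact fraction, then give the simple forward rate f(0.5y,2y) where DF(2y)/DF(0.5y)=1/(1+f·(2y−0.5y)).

1 1/2 9831/10000
2 1 609/625
3 3/2 381/400
4 2 1837/2000
f(0.5y,2y) = ((9831/10000)/(1837/2000) − 1)/(3/2) = 1292/27555 ≈ 4.6888%

step 1 [0.5y] zero: DF = P = 9831/10000 ≈ 0.983100
step 2 [1y] swap r/2=256/19575: DF=(1 − 256/19575·(0.983100))/(1+256/19575) = 609/625 ≈ 0.974400
step 3 [1.5y] bond c/2=1/160: DF=(15531/16000 − 1/160·(0.983100+0.974400))/(1+1/160) = 381/400 ≈ 0.952500
step 4 [2y] bond c/2=13/800: DF=(1569141/1600000 − 13/800·(0.983100+0.974400+0.952500))/(1+13/800) = 1837/2000 ≈ 0.918500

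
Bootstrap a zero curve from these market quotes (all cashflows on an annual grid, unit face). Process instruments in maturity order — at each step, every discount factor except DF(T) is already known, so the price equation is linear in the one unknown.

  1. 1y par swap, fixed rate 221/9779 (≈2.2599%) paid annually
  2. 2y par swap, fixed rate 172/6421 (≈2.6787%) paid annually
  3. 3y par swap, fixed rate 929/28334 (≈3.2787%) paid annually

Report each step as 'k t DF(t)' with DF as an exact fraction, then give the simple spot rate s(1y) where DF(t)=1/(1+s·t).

step 1 [1y] swap r/1=221/9779: DF=(1 − 221/9779·(0))/(1+221/9779) = 9779/10000 ≈ 0.977900
step 2 [2y] swap r/1=172/6421: DF=(1 − 172/6421·(0.977900))/(1+172/6421) = 2371/2500 ≈ 0.948400
step 3 [3y] swap r/1=929/28334: DF=(1 − 929/28334·(0.977900+0.948400))/(1+929/28334) = 9071/10000 ≈ 0.907100

1 1 9779/10000
2 2 2371/2500
3 3 9071/10000
s(1y) = (1/(9779/10000) − 1)/(1) = 221/9779 ≈ 2.2599%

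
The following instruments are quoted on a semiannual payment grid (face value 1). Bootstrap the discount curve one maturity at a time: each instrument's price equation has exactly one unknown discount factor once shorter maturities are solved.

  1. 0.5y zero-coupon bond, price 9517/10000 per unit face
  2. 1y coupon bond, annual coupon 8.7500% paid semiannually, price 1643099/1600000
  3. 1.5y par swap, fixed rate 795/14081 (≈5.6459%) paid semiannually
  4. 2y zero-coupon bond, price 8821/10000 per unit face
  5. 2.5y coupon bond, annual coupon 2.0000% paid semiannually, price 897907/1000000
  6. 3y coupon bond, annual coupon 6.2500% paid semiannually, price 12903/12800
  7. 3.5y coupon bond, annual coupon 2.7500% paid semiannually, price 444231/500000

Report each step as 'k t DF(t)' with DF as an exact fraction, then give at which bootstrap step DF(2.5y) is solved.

1 1/2 9517/10000
2 1 118/125
3 3/2 1841/2000
4 2 8821/10000
5 5/2 2131/2500
6 3 2099/2500
7 7/2 8033/10000
DF(2.5y) is solved at step 5

step 1 [0.5y] zero: DF = P = 9517/10000 ≈ 0.951700
step 2 [1y] bond c/2=7/160: DF=(1643099/1600000 − 7/160·(0.951700))/(1+7/160) = 118/125 ≈ 0.944000
step 3 [1.5y] swap r/2=795/28162: DF=(1 − 795/28162·(0.951700+0.944000))/(1+795/28162) = 1841/2000 ≈ 0.920500
step 4 [2y] zero: DF = P = 8821/10000 ≈ 0.882100
step 5 [2.5y] bond c/2=1/100: DF=(897907/1000000 − 1/100·(0.951700+0.944000+0.920500+0.882100))/(1+1/100) = 2131/2500 ≈ 0.852400
step 6 [3y] bond c/2=1/32: DF=(12903/12800 − 1/32·(0.951700+0.944000+0.920500+0.882100+0.852400))/(1+1/32) = 2099/2500 ≈ 0.839600
step 7 [3.5y] bond c/2=11/800: DF=(444231/500000 − 11/800·(0.951700+0.944000+0.920500+0.882100+0.852400+0.839600))/(1+11/800) = 8033/10000 ≈ 0.803300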